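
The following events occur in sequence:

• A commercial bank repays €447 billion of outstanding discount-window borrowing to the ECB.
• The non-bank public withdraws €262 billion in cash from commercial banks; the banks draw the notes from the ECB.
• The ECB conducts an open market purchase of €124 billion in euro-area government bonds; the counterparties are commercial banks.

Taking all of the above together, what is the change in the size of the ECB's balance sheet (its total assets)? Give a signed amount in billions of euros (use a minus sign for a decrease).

ECB balance sheet:
  Assets:      Securities +€124B, Loans to banks −€447B
  Liabilities: Bank reserves −€585B, Currency in circulation +€262B
Commercial banking system:
  Assets:      Reserves at CB −€585B, Securities −€124B
  Liabilities: Checkable deposits −€262B, Borrowings from CB −€447B
Change in total ECB assets = -€323 billion.

-€323 billion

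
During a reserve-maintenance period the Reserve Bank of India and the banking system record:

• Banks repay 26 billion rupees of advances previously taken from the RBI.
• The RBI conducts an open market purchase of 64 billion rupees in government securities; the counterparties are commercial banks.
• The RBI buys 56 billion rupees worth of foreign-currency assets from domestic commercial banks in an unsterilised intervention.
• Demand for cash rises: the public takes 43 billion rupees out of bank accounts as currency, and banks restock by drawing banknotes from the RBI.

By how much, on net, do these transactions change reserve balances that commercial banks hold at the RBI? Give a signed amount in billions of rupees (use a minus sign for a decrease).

Discount-window repayment 26 billion rupees: repayment is debited from reserves → −26B.
OMO purchase (from banks) 64 billion rupees: the RBI pays by crediting reserve accounts → +64B.
FX purchase 56 billion rupees: the RBI pays by crediting reserve accounts → +56B.
Currency withdrawal 43 billion rupees: banks swap reserves for currency → −43B.
Net: −26 + 64 + 56 − 43 = +51 billion.

+51 billion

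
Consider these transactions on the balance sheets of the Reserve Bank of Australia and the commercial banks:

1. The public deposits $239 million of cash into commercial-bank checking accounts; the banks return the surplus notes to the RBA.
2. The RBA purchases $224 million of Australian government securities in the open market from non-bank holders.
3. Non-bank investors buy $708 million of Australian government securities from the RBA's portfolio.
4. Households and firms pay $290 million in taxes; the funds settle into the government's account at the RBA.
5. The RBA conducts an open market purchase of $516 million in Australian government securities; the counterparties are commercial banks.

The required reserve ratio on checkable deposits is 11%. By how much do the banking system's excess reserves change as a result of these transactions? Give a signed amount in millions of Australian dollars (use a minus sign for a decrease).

+$39.85 million

Currency deposit $239 million: reserves +$239M, deposits +$239M.
Asset purchase (from non-banks) $224 million: reserves +$224M, deposits +$224M.
Asset sale (to non-banks) $708 million: reserves −$708M, deposits −$708M.
Government account inflow $290 million: reserves −$290M, deposits −$290M.
OMO purchase (from banks) $516 million: reserves +$516M, deposits 0.
Totals: Δreserves = −$19M, Δdeposits = −$535M.
Δrequired reserves = 11% × −$535M = −$58.85M.
Δexcess reserves = Δreserves − Δrequired = −$19M − (−$58.85M) = +$39.85 million.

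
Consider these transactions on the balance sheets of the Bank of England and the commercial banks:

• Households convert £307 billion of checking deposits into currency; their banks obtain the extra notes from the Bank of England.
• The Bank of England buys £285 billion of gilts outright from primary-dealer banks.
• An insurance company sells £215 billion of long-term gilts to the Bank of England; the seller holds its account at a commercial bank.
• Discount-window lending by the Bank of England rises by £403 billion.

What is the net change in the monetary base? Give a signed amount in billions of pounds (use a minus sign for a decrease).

+£903 billion

Currency withdrawal £307 billion: just a shift between currency and reserves — both are base money → 0.
OMO purchase (from banks) £285 billion: Bank of England balance sheet expands → +£285B.
Asset purchase (from non-banks) £215 billion: Bank of England balance sheet expands → +£215B.
Discount-window loan £403 billion: Bank of England balance sheet expands → +£403B.
Net: 0 + 285 + 215 + 403 = +£903 billion.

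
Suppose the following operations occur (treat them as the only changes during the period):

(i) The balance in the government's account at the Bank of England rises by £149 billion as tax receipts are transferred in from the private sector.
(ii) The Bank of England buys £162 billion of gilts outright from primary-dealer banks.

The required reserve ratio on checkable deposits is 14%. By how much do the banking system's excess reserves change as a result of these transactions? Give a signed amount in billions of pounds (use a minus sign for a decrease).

Government account inflow £149 billion: reserves −£149B, deposits −£149B.
OMO purchase (from banks) £162 billion: reserves +£162B, deposits 0.
Totals: Δreserves = +£13B, Δdeposits = −£149B.
Δrequired reserves = 14% × −£149B = −£20.86B.
Δexcess reserves = Δreserves − Δrequired = +£13B − (−£20.86B) = +£33.86 billion.

+£33.86 billion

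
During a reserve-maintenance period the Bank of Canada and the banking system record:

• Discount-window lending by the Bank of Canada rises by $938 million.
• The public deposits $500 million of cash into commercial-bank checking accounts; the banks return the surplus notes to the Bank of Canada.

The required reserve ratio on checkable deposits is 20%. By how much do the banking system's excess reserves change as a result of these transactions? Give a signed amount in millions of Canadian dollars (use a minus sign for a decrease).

+$1338 million

Discount-window loan $938 million: reserves +$938M, deposits 0.
Currency deposit $500 million: reserves +$500M, deposits +$500M.
Totals: Δreserves = +$1438M, Δdeposits = +$500M.
Δrequired reserves = 20% × +$500M = +$100M.
Δexcess reserves = Δreserves − Δrequired = +$1438M − (+$100M) = +$1338 million.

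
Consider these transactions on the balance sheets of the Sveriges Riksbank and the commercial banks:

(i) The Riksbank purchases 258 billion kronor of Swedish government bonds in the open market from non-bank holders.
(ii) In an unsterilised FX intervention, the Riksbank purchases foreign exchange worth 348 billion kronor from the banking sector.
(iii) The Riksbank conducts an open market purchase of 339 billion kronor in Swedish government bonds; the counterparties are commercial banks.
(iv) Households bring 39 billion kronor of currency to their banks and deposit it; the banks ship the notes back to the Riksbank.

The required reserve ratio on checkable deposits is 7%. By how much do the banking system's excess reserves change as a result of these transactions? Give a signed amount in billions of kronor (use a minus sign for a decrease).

+963.21 billion

Asset purchase (from non-banks) 258 billion kronor: reserves +258B, deposits +258B.
FX purchase 348 billion kronor: reserves +348B, deposits 0.
OMO purchase (from banks) 339 billion kronor: reserves +339B, deposits 0.
Currency deposit 39 billion kronor: reserves +39B, deposits +39B.
Totals: Δreserves = +984B, Δdeposits = +297B.
Δrequired reserves = 7% × +297B = +20.79B.
Δexcess reserves = Δreserves − Δrequired = +984B − (+20.79B) = +963.21 billion.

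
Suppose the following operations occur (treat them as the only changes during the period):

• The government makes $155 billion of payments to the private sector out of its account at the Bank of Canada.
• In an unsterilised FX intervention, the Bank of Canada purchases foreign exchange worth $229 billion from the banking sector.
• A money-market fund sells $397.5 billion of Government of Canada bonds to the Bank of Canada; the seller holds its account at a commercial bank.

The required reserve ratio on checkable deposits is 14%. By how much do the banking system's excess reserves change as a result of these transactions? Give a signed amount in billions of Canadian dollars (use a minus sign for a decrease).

Government spending $155 billion: reserves +$155B, deposits +$155B.
FX purchase $229 billion: reserves +$229B, deposits 0.
Asset purchase (from non-banks) $397.5 billion: reserves +$397.5B, deposits +$397.5B.
Totals: Δreserves = +$781.5B, Δdeposits = +$552.5B.
Δrequired reserves = 14% × +$552.5B = +$77.35B.
Δexcess reserves = Δreserves − Δrequired = +$781.5B − (+$77.35B) = +$704.15 billion.

+$704.15 billion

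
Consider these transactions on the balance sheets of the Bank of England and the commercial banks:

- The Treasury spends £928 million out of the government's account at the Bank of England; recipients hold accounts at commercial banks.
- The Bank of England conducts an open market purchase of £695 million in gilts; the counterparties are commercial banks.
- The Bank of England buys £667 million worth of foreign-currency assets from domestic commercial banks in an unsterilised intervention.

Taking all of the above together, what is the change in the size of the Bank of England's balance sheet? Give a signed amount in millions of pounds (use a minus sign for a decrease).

+£1362 million

Bank of England balance sheet:
  Assets:      Securities +£695M, Foreign assets +£667M
  Liabilities: Bank reserves +£2290M, Government deposits −£928M
Change in total Bank of England assets = +£1362 million.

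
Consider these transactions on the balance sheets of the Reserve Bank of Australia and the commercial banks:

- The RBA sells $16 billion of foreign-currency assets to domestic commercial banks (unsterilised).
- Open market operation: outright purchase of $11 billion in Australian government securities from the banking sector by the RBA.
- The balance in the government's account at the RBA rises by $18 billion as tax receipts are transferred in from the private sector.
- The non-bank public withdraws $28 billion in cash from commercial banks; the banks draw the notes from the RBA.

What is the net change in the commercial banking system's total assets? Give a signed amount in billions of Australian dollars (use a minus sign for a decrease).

RBA balance sheet:
  Assets:      Securities +$11B, Foreign assets −$16B
  Liabilities: Bank reserves −$51B, Currency in circulation +$28B, Government deposits +$18B
Commercial banking system:
  Assets:      Reserves at CB −$51B, Securities −$11B, Foreign assets +$16B
  Liabilities: Checkable deposits −$46B
Change in total bank assets = -$46 billion.

-$46 billion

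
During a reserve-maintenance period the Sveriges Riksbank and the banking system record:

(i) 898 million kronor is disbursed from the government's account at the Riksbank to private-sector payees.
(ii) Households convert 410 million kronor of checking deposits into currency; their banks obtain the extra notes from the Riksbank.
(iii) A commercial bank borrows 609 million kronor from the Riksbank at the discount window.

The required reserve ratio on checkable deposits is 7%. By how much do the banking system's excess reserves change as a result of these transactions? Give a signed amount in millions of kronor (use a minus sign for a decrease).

+1062.84 million

Government spending 898 million kronor: reserves +898M, deposits +898M.
Currency withdrawal 410 million kronor: reserves −410M, deposits −410M.
Discount-window loan 609 million kronor: reserves +609M, deposits 0.
Totals: Δreserves = +1097M, Δdeposits = +488M.
Δrequired reserves = 7% × +488M = +34.16M.
Δexcess reserves = Δreserves − Δrequired = +1097M − (+34.16M) = +1062.84 million.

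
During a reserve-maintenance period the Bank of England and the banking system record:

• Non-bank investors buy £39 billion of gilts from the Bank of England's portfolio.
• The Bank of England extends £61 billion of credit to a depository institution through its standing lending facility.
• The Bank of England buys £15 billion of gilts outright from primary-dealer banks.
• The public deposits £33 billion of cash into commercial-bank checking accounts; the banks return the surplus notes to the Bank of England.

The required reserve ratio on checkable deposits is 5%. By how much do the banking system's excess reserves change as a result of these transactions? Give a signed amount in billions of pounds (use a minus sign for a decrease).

Asset sale (to non-banks) £39 billion: reserves −£39B, deposits −£39B.
Discount-window loan £61 billion: reserves +£61B, deposits 0.
OMO purchase (from banks) £15 billion: reserves +£15B, deposits 0.
Currency deposit £33 billion: reserves +£33B, deposits +£33B.
Totals: Δreserves = +£70B, Δdeposits = −£6B.
Δrequired reserves = 5% × −£6B = −£0.3B.
Δexcess reserves = Δreserves − Δrequired = +£70B − (−£0.3B) = +£70.3 billion.

+£70.3 billion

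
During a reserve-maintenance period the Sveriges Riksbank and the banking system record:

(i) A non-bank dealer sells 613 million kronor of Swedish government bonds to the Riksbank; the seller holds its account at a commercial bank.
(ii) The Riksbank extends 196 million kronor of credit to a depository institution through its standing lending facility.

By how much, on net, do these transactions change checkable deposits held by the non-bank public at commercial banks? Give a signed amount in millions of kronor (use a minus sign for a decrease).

+613 million

Asset purchase (from non-banks) 613 million kronor: non-bank counterparties' bank balances rise → +613M.
Discount-window loan 196 million kronor: the counterparty is a bank, so public deposits are unchanged → 0.
Net: 613 + 0 = +613 million.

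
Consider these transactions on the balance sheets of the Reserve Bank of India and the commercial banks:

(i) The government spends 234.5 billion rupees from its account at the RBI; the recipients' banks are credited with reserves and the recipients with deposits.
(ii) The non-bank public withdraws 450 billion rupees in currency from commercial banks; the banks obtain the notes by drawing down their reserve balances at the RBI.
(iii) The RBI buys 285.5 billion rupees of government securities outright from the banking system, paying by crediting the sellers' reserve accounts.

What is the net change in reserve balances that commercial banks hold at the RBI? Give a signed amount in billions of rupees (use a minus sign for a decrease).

Government spending 234.5 billion rupees: government payments flow into bank reserve accounts → +234.5B.
Currency withdrawal 450 billion rupees: banks swap reserves for currency → −450B.
OMO purchase (from banks) 285.5 billion rupees: the RBI pays by crediting reserve accounts → +285.5B.
Net: 234.5 − 450 + 285.5 = +70 billion.

+70 billion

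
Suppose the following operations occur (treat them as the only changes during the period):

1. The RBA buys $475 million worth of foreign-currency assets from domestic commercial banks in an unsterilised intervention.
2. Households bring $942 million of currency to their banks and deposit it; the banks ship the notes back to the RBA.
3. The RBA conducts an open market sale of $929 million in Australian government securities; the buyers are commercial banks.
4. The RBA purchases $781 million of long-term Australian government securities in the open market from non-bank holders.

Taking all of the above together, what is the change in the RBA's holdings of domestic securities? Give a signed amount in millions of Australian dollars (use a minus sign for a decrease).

-$148 million

RBA balance sheet:
  Assets:      Securities −$148M, Foreign assets +$475M
  Liabilities: Bank reserves +$1269M, Currency in circulation −$942M
So the change in the RBA's holdings of domestic securities is -$148 million.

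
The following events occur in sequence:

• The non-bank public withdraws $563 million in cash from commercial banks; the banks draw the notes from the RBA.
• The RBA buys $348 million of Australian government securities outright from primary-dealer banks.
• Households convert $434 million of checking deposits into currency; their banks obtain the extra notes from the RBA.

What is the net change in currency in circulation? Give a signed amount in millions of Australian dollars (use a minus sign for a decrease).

Currency withdrawal $563 million: notes leave the central bank → +$563M.
OMO purchase (from banks) $348 million: no currency enters or leaves circulation → 0.
Currency withdrawal $434 million: notes leave the central bank → +$434M.
Net: 563 + 0 + 434 = +$997 million.

+$997 million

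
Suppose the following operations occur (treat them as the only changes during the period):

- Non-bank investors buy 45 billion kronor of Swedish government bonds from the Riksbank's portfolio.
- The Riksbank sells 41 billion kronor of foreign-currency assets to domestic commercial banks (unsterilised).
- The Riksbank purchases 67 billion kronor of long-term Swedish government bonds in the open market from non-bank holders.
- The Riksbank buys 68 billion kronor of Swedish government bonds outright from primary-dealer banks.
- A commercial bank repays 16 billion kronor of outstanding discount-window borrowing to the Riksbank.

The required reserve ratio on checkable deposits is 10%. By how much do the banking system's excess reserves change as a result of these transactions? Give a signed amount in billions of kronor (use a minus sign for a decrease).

Asset sale (to non-banks) 45 billion kronor: reserves −45B, deposits −45B.
FX sale 41 billion kronor: reserves −41B, deposits 0.
Asset purchase (from non-banks) 67 billion kronor: reserves +67B, deposits +67B.
OMO purchase (from banks) 68 billion kronor: reserves +68B, deposits 0.
Discount-window repayment 16 billion kronor: reserves −16B, deposits 0.
Totals: Δreserves = +33B, Δdeposits = +22B.
Δrequired reserves = 10% × +22B = +2.2B.
Δexcess reserves = Δreserves − Δrequired = +33B − (+2.2B) = +30.8 billion.

+30.8 billion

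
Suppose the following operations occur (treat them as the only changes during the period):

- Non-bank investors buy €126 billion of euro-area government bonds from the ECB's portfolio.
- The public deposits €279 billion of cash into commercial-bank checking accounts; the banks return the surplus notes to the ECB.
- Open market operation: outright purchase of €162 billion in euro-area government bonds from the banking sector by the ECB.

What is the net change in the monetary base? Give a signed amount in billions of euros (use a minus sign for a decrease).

ECB balance sheet:
  Assets:      Securities +€36B
  Liabilities: Bank reserves +€315B, Currency in circulation −€279B
Commercial banking system:
  Assets:      Reserves at CB +€315B, Securities −€162B
  Liabilities: Checkable deposits +€153B
Monetary base = currency + reserves: −€279B + (+€315B) = +€36 billion.

+€36 billion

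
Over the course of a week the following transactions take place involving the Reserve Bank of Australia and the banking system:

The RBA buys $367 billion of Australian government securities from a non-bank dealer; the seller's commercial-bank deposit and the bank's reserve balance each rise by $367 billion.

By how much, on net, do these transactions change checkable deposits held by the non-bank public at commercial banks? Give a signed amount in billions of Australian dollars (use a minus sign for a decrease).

+$367 billion

RBA balance sheet:
  Assets:      Securities +$367B
  Liabilities: Bank reserves +$367B
Commercial banking system:
  Assets:      Reserves at CB +$367B
  Liabilities: Checkable deposits +$367B
So the change in checkable deposits held by the non-bank public at commercial banks is +$367 billion.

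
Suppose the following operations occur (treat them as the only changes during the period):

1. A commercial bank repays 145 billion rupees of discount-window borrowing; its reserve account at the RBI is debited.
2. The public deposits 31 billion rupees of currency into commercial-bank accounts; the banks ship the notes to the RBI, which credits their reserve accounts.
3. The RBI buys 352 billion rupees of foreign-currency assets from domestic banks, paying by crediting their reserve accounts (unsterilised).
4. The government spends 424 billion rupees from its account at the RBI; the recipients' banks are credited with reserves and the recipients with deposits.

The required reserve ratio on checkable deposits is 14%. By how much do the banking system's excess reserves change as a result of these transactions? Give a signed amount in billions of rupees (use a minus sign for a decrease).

Discount-window repayment 145 billion rupees: reserves −145B, deposits 0.
Currency deposit 31 billion rupees: reserves +31B, deposits +31B.
FX purchase 352 billion rupees: reserves +352B, deposits 0.
Government spending 424 billion rupees: reserves +424B, deposits +424B.
Totals: Δreserves = +662B, Δdeposits = +455B.
Δrequired reserves = 14% × +455B = +63.7B.
Δexcess reserves = Δreserves − Δrequired = +662B − (+63.7B) = +598.3 billion.

+598.3 billion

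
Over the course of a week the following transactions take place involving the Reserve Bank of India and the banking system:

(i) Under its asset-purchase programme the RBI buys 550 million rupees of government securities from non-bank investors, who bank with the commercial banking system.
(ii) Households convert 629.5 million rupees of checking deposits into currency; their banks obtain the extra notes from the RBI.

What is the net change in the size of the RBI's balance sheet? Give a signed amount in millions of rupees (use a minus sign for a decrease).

+550 million

RBI balance sheet:
  Assets:      Securities +550M
  Liabilities: Bank reserves −79.5M, Currency in circulation +629.5M
Change in total RBI assets = +550 million.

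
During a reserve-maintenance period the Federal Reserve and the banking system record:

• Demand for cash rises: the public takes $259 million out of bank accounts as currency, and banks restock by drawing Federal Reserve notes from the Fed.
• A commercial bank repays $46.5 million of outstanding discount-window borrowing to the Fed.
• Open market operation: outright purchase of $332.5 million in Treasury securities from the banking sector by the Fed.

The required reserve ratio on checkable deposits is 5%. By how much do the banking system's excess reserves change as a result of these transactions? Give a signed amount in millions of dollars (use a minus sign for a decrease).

+$39.95 million

Currency withdrawal $259 million: reserves −$259M, deposits −$259M.
Discount-window repayment $46.5 million: reserves −$46.5M, deposits 0.
OMO purchase (from banks) $332.5 million: reserves +$332.5M, deposits 0.
Totals: Δreserves = +$27M, Δdeposits = −$259M.
Δrequired reserves = 5% × −$259M = −$12.95M.
Δexcess reserves = Δreserves − Δrequired = +$27M − (−$12.95M) = +$39.95 million.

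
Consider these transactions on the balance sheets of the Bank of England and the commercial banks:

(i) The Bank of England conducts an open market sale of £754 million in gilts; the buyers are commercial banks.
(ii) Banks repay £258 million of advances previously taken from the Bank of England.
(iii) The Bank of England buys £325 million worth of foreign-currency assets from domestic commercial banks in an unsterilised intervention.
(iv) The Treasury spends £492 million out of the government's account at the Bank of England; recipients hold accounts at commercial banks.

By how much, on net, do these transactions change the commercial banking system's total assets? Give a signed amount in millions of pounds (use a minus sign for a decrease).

+£234 million

Bank of England balance sheet:
  Assets:      Securities −£754M, Loans to banks −£258M, Foreign assets +£325M
  Liabilities: Bank reserves −£195M, Government deposits −£492M
Commercial banking system:
  Assets:      Reserves at CB −£195M, Securities +£754M, Foreign assets −£325M
  Liabilities: Checkable deposits +£492M, Borrowings from CB −£258M
Change in total bank assets = +£234 million.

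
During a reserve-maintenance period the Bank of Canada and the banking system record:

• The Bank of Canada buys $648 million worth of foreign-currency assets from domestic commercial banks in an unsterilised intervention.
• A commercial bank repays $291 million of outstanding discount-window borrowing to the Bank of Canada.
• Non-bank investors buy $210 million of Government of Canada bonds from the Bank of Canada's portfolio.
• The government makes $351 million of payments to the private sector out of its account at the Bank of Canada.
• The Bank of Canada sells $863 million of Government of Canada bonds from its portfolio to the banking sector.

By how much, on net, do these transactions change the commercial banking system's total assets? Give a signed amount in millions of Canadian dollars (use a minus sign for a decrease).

-$150 million

FX purchase $648 million: just an asset swap on bank balance sheets → 0.
Discount-window repayment $291 million: bank balance sheets shrink → −$291M.
Asset sale (to non-banks) $210 million: bank balance sheets shrink → −$210M.
Government spending $351 million: bank balance sheets expand → +$351M.
OMO sale (to banks) $863 million: just an asset swap on bank balance sheets → 0.
Net: 0 − 291 − 210 + 351 + 0 = -$150 million.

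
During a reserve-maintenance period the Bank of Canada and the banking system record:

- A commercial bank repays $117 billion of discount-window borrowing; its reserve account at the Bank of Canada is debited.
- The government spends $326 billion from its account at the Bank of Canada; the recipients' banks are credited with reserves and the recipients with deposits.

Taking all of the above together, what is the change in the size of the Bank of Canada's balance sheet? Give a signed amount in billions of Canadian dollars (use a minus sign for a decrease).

-$117 billion

Bank of Canada balance sheet:
  Assets:      Loans to banks −$117B
  Liabilities: Bank reserves +$209B, Government deposits −$326B
Commercial banking system:
  Assets:      Reserves at CB +$209B
  Liabilities: Checkable deposits +$326B, Borrowings from CB −$117B
Change in total Bank of Canada assets = -$117 billion.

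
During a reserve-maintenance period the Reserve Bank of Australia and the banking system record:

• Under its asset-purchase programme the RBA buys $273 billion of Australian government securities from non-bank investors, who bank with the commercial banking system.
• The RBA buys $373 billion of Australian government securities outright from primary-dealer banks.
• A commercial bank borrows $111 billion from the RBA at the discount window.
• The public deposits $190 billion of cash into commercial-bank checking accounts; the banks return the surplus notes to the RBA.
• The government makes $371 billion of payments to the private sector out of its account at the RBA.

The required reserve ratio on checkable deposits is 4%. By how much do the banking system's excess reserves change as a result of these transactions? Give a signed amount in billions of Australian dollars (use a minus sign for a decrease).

Asset purchase (from non-banks) $273 billion: reserves +$273B, deposits +$273B.
OMO purchase (from banks) $373 billion: reserves +$373B, deposits 0.
Discount-window loan $111 billion: reserves +$111B, deposits 0.
Currency deposit $190 billion: reserves +$190B, deposits +$190B.
Government spending $371 billion: reserves +$371B, deposits +$371B.
Totals: Δreserves = +$1318B, Δdeposits = +$834B.
Δrequired reserves = 4% × +$834B = +$33.36B.
Δexcess reserves = Δreserves − Δrequired = +$1318B − (+$33.36B) = +$1284.64 billion.

+$1284.64 billion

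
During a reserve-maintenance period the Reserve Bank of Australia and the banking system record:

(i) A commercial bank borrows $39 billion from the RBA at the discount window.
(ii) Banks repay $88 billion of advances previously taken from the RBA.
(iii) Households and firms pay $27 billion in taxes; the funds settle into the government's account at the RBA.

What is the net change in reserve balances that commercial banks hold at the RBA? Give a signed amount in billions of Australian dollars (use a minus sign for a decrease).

RBA balance sheet:
  Assets:      Loans to banks −$49B
  Liabilities: Bank reserves −$76B, Government deposits +$27B
Commercial banking system:
  Assets:      Reserves at CB −$76B
  Liabilities: Checkable deposits −$27B, Borrowings from CB −$49B
So the change in reserve balances that commercial banks hold at the RBA is -$76 billion.

-$76 billion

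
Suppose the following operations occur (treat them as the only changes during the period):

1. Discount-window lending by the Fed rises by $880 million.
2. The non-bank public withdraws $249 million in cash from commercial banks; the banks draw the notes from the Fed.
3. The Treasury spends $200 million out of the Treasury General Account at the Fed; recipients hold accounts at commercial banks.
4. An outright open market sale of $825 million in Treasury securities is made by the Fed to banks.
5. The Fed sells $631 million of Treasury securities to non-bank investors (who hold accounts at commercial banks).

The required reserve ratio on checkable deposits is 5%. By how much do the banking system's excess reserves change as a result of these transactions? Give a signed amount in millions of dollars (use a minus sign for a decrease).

-$591 million

Discount-window loan $880 million: reserves +$880M, deposits 0.
Currency withdrawal $249 million: reserves −$249M, deposits −$249M.
Government spending $200 million: reserves +$200M, deposits +$200M.
OMO sale (to banks) $825 million: reserves −$825M, deposits 0.
Asset sale (to non-banks) $631 million: reserves −$631M, deposits −$631M.
Totals: Δreserves = −$625M, Δdeposits = −$680M.
Δrequired reserves = 5% × −$680M = −$34M.
Δexcess reserves = Δreserves − Δrequired = −$625M − (−$34M) = -$591 million.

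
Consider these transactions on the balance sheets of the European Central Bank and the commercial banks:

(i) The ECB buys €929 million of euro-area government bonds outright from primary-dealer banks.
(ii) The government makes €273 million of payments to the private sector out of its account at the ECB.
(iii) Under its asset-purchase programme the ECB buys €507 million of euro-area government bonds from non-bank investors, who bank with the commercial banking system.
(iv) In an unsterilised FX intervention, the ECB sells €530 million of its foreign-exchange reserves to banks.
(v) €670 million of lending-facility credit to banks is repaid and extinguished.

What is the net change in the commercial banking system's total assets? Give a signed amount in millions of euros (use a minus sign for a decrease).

+€110 million

ECB balance sheet:
  Assets:      Securities +€1436M, Loans to banks −€670M, Foreign assets −€530M
  Liabilities: Bank reserves +€509M, Government deposits −€273M
Commercial banking system:
  Assets:      Reserves at CB +€509M, Securities −€929M, Foreign assets +€530M
  Liabilities: Checkable deposits +€780M, Borrowings from CB −€670M
Change in total bank assets = +€110 million.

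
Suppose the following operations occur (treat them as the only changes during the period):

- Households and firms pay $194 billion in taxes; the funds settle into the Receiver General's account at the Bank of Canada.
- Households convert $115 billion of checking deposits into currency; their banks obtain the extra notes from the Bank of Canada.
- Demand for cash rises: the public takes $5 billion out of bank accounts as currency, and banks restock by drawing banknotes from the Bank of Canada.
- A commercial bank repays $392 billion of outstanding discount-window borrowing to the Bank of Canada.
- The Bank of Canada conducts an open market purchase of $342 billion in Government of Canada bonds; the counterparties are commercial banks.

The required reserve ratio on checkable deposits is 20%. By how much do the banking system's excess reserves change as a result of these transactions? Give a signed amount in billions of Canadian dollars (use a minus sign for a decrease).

-$301.2 billion

Government account inflow $194 billion: reserves −$194B, deposits −$194B.
Currency withdrawal $115 billion: reserves −$115B, deposits −$115B.
Currency withdrawal $5 billion: reserves −$5B, deposits −$5B.
Discount-window repayment $392 billion: reserves −$392B, deposits 0.
OMO purchase (from banks) $342 billion: reserves +$342B, deposits 0.
Totals: Δreserves = −$364B, Δdeposits = −$314B.
Δrequired reserves = 20% × −$314B = −$62.8B.
Δexcess reserves = Δreserves − Δrequired = −$364B − (−$62.8B) = -$301.2 billion.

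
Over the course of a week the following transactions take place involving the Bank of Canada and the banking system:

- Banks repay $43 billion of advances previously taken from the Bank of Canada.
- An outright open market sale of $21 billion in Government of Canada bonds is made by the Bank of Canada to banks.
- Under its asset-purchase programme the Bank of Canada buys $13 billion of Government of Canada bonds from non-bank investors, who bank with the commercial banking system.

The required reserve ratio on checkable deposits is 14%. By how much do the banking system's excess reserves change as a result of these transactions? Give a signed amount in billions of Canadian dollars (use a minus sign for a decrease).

Discount-window repayment $43 billion: reserves −$43B, deposits 0.
OMO sale (to banks) $21 billion: reserves −$21B, deposits 0.
Asset purchase (from non-banks) $13 billion: reserves +$13B, deposits +$13B.
Totals: Δreserves = −$51B, Δdeposits = +$13B.
Δrequired reserves = 14% × +$13B = +$1.82B.
Δexcess reserves = Δreserves − Δrequired = −$51B − (+$1.82B) = -$52.82 billion.

-$52.82 billion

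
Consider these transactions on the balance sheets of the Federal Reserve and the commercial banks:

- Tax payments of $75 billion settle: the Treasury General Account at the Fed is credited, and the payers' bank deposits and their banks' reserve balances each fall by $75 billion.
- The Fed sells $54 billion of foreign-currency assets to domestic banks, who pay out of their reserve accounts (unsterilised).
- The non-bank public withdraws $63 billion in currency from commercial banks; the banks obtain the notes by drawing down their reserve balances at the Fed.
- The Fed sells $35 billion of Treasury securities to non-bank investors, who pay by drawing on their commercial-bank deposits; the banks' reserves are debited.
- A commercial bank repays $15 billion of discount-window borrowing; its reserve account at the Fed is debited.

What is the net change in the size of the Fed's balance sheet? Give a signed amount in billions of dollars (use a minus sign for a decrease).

Fed balance sheet:
  Assets:      Securities −$35B, Loans to banks −$15B, Foreign assets −$54B
  Liabilities: Bank reserves −$242B, Currency in circulation +$63B, Government deposits +$75B
Change in total Fed assets = -$104 billion.

-$104 billion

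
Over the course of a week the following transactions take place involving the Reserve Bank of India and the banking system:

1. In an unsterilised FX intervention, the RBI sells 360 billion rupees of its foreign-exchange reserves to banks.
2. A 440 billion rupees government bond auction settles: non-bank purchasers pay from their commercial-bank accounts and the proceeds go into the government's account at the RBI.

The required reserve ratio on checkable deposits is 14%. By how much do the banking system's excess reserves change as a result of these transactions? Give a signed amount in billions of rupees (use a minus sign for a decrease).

-738.4 billion

FX sale 360 billion rupees: reserves −360B, deposits 0.
Government account inflow 440 billion rupees: reserves −440B, deposits −440B.
Totals: Δreserves = −800B, Δdeposits = −440B.
Δrequired reserves = 14% × −440B = −61.6B.
Δexcess reserves = Δreserves − Δrequired = −800B − (−61.6B) = -738.4 billion.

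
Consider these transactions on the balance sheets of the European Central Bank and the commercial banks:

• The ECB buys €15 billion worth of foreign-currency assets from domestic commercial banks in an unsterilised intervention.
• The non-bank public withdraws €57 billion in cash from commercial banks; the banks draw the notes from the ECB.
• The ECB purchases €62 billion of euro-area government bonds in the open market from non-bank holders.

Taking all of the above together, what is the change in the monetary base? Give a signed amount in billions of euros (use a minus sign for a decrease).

+€77 billion

ECB balance sheet:
  Assets:      Securities +€62B, Foreign assets +€15B
  Liabilities: Bank reserves +€20B, Currency in circulation +€57B
Monetary base = currency + reserves: +€57B + (+€20B) = +€77 billion.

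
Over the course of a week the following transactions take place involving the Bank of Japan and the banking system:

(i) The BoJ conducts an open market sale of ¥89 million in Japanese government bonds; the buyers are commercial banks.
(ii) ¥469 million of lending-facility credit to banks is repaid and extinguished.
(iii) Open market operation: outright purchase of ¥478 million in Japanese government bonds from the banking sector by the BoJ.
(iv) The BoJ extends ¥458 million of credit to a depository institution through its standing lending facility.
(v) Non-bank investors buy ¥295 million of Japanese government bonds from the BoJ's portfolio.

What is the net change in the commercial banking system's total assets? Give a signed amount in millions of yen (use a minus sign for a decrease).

OMO sale (to banks) ¥89 million: just an asset swap on bank balance sheets → 0.
Discount-window repayment ¥469 million: bank balance sheets shrink → −¥469M.
OMO purchase (from banks) ¥478 million: just an asset swap on bank balance sheets → 0.
Discount-window loan ¥458 million: bank balance sheets expand → +¥458M.
Asset sale (to non-banks) ¥295 million: bank balance sheets shrink → −¥295M.
Net: 0 − 469 + 0 + 458 − 295 = -¥306 million.

-¥306 million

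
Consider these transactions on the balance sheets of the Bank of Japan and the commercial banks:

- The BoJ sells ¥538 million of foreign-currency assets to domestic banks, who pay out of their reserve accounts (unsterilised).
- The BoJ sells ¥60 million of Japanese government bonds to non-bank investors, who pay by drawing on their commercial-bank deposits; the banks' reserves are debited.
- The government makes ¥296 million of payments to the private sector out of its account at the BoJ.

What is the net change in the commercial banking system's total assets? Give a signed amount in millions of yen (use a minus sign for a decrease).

BoJ balance sheet:
  Assets:      Securities −¥60M, Foreign assets −¥538M
  Liabilities: Bank reserves −¥302M, Government deposits −¥296M
Commercial banking system:
  Assets:      Reserves at CB −¥302M, Foreign assets +¥538M
  Liabilities: Checkable deposits +¥236M
Change in total bank assets = +¥236 million.

+¥236 million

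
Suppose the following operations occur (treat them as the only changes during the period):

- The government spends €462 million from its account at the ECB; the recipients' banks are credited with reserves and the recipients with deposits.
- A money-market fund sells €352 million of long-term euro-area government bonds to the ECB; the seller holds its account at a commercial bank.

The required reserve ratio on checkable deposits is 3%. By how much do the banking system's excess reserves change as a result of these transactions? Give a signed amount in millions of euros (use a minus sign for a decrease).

Government spending €462 million: reserves +€462M, deposits +€462M.
Asset purchase (from non-banks) €352 million: reserves +€352M, deposits +€352M.
Totals: Δreserves = +€814M, Δdeposits = +€814M.
Δrequired reserves = 3% × +€814M = +€24.42M.
Δexcess reserves = Δreserves − Δrequired = +€814M − (+€24.42M) = +€789.58 million.

+€789.58 million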